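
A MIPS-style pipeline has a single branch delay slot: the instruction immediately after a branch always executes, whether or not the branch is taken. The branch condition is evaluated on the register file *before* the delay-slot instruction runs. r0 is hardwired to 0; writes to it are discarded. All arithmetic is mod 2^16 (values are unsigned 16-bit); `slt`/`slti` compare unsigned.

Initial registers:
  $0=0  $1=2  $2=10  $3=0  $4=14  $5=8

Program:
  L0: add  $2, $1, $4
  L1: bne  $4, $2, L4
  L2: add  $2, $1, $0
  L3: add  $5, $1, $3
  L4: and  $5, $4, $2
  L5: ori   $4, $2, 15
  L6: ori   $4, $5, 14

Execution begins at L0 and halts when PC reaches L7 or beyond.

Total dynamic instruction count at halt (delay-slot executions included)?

6

#0 add  $2, $1, $4 ; 0/2/16/0/14/8
#1 bne  $4, $2, L4 ; 0/2/16/0/14/8 ; →target
#2 add  $2, $1, $0 ; 0/2/2/0/14/8
#4 and  $5, $4, $2 ; 0/2/2/0/14/2
#5 ori   $4, $2, 15 ; 0/2/2/0/15/2
#6 ori   $4, $5, 14 ; 0/2/2/0/14/2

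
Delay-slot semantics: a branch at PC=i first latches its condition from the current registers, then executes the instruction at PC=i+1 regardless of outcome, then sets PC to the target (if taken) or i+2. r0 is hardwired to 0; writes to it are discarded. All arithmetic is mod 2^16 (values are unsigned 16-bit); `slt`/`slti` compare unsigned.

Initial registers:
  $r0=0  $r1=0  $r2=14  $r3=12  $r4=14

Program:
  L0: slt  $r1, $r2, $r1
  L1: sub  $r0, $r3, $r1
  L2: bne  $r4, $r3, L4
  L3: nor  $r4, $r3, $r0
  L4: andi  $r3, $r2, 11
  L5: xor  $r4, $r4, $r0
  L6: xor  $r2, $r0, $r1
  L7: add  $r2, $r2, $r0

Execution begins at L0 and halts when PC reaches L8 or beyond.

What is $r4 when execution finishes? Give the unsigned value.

65523

#0 slt  $r1, $r2, $r1 ; 0/0/14/12/14
#1 sub  $r0, $r3, $r1 ; 0/0/14/12/14
#2 bne  $r4, $r3, L4 ; 0/0/14/12/14 ; →target
#3 nor  $r4, $r3, $r0 ; 0/0/14/12/65523
#4 andi  $r3, $r2, 11 ; 0/0/14/10/65523
#5 xor  $r4, $r4, $r0 ; 0/0/14/10/65523
#6 xor  $r2, $r0, $r1 ; 0/0/0/10/65523
#7 add  $r2, $r2, $r0 ; 0/0/0/10/65523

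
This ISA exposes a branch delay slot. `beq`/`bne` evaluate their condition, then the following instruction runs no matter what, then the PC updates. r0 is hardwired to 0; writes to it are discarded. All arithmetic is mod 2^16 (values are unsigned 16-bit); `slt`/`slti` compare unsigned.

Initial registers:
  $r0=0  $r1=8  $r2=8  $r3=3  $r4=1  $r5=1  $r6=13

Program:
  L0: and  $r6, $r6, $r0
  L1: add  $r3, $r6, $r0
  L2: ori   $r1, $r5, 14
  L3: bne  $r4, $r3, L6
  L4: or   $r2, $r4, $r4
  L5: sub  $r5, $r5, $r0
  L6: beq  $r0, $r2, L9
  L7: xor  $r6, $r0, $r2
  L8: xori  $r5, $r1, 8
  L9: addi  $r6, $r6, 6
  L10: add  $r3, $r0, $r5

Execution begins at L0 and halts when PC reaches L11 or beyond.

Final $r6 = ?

7

  step pc=0: and  $r6, $r6, $r0  regs=(0,8,8,3,1,1,0)
  step pc=1: add  $r3, $r6, $r0  regs=(0,8,8,0,1,1,0)
  step pc=2: ori   $r1, $r5, 14  regs=(0,15,8,0,1,1,0)
  step pc=3: bne  $r4, $r3, L6  cond=T  regs=(0,15,8,0,1,1,0)
  step pc=4: or   $r2, $r4, $r4  regs=(0,15,1,0,1,1,0)
  step pc=6: beq  $r0, $r2, L9  cond=F  regs=(0,15,1,0,1,1,0)
  step pc=7: xor  $r6, $r0, $r2  regs=(0,15,1,0,1,1,1)
  step pc=8: xori  $r5, $r1, 8  regs=(0,15,1,0,1,7,1)
  step pc=9: addi  $r6, $r6, 6  regs=(0,15,1,0,1,7,7)
  step pc=10: add  $r3, $r0, $r5  regs=(0,15,1,7,1,7,7)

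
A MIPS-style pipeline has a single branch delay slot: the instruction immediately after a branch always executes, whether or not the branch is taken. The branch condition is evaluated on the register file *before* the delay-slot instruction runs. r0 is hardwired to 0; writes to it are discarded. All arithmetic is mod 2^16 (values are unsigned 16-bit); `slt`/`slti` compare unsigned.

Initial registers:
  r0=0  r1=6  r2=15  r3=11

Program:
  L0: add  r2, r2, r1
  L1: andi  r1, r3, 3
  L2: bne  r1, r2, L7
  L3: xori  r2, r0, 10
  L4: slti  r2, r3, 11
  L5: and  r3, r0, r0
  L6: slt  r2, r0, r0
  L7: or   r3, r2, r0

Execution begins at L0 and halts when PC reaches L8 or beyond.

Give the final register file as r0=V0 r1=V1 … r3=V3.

[0] add  r2, r2, r1  →  {r0:0, r1:6, r2:21, r3:11}
[1] andi  r1, r3, 3  →  {r0:0, r1:3, r2:21, r3:11}
[2] bne  r1, r2, L7  →  {r0:0, r1:3, r2:21, r3:11}  ⟨branch taken⟩
[3] xori  r2, r0, 10  →  {r0:0, r1:3, r2:10, r3:11}
[7] or   r3, r2, r0  →  {r0:0, r1:3, r2:10, r3:10}

r0=0 r1=3 r2=10 r3=10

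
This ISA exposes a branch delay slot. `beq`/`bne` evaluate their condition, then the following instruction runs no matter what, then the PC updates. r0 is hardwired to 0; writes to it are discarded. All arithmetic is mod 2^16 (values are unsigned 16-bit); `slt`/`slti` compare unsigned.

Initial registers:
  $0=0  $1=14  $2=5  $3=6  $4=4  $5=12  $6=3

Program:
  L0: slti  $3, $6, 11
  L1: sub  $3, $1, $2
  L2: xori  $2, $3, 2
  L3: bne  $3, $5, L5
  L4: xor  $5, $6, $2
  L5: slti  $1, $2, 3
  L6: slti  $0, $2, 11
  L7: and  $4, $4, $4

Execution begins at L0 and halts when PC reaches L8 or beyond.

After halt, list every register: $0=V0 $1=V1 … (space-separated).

$0=0 $1=0 $2=11 $3=9 $4=4 $5=8 $6=3

#0 slti  $3, $6, 11 ; 0/14/5/1/4/12/3
#1 sub  $3, $1, $2 ; 0/14/5/9/4/12/3
#2 xori  $2, $3, 2 ; 0/14/11/9/4/12/3
#3 bne  $3, $5, L5 ; 0/14/11/9/4/12/3 ; →target
#4 xor  $5, $6, $2 ; 0/14/11/9/4/8/3
#5 slti  $1, $2, 3 ; 0/0/11/9/4/8/3
#6 slti  $0, $2, 11 ; 0/0/11/9/4/8/3
#7 and  $4, $4, $4 ; 0/0/11/9/4/8/3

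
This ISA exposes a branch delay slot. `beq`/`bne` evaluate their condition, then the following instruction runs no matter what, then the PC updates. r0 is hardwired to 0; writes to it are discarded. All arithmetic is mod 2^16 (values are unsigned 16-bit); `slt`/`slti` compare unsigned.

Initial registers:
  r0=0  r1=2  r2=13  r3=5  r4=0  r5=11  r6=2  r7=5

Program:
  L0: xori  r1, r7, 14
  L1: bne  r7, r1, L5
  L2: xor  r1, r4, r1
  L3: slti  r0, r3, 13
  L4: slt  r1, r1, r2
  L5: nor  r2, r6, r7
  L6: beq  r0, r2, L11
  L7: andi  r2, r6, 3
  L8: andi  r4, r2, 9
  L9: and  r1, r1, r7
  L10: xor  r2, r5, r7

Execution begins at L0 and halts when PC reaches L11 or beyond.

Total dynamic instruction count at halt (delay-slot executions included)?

9

[0] xori  r1, r7, 14  →  {r0:0, r1:11, r2:13, r3:5, r4:0, r5:11, r6:2, r7:5}
[1] bne  r7, r1, L5  →  {r0:0, r1:11, r2:13, r3:5, r4:0, r5:11, r6:2, r7:5}  ⟨branch taken⟩
[2] xor  r1, r4, r1  →  {r0:0, r1:11, r2:13, r3:5, r4:0, r5:11, r6:2, r7:5}
[5] nor  r2, r6, r7  →  {r0:0, r1:11, r2:65528, r3:5, r4:0, r5:11, r6:2, r7:5}
[6] beq  r0, r2, L11  →  {r0:0, r1:11, r2:65528, r3:5, r4:0, r5:11, r6:2, r7:5}  ⟨branch fallthrough⟩
[7] andi  r2, r6, 3  →  {r0:0, r1:11, r2:2, r3:5, r4:0, r5:11, r6:2, r7:5}
[8] andi  r4, r2, 9  →  {r0:0, r1:11, r2:2, r3:5, r4:0, r5:11, r6:2, r7:5}
[9] and  r1, r1, r7  →  {r0:0, r1:1, r2:2, r3:5, r4:0, r5:11, r6:2, r7:5}
[10] xor  r2, r5, r7  →  {r0:0, r1:1, r2:14, r3:5, r4:0, r5:11, r6:2, r7:5}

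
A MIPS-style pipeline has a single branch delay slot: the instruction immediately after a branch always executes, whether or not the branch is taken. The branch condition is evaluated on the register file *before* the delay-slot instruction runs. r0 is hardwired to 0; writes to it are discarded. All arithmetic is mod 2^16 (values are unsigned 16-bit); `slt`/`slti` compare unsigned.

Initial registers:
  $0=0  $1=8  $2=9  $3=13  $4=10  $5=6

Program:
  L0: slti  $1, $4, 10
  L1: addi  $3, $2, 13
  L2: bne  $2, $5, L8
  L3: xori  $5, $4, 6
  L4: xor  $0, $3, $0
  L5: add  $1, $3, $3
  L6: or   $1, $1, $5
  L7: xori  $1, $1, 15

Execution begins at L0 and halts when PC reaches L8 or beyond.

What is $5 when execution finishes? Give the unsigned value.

PC=0  slti  $1, $4, 10       | $0=0 $1=0 $2=9 $3=13 $4=10 $5=6
PC=1  addi  $3, $2, 13       | $0=0 $1=0 $2=9 $3=22 $4=10 $5=6
PC=2  bne  $2, $5, L8        | $0=0 $1=0 $2=9 $3=22 $4=10 $5=6  [TAKEN]
PC=3  xori  $5, $4, 6        | $0=0 $1=0 $2=9 $3=22 $4=10 $5=12

12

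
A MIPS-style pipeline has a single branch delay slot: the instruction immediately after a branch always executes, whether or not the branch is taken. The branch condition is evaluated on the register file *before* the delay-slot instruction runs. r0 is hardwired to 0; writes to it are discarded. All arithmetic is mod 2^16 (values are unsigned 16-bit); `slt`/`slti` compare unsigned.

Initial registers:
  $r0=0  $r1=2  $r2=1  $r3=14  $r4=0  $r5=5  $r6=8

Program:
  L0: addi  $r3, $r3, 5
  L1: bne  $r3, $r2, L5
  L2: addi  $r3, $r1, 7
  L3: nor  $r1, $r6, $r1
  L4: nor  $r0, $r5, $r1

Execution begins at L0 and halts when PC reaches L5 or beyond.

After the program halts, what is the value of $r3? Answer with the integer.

9

#0 addi  $r3, $r3, 5 ; 0/2/1/19/0/5/8
#1 bne  $r3, $r2, L5 ; 0/2/1/19/0/5/8 ; →target
#2 addi  $r3, $r1, 7 ; 0/2/1/9/0/5/8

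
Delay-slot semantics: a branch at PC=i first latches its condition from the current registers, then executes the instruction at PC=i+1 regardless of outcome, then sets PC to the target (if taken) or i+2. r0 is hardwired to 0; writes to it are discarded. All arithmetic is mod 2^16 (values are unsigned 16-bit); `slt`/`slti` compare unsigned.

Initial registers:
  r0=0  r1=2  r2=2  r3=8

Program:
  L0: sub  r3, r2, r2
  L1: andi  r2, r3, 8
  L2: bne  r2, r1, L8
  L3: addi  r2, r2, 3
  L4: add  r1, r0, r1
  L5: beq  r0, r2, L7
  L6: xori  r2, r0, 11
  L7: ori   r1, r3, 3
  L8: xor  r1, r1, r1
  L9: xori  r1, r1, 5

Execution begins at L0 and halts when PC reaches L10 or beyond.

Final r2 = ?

3

PC=0  sub  r3, r2, r2        | r0=0 r1=2 r2=2 r3=0
PC=1  andi  r2, r3, 8        | r0=0 r1=2 r2=0 r3=0
PC=2  bne  r2, r1, L8        | r0=0 r1=2 r2=0 r3=0  [TAKEN]
PC=3  addi  r2, r2, 3        | r0=0 r1=2 r2=3 r3=0
PC=8  xor  r1, r1, r1        | r0=0 r1=0 r2=3 r3=0
PC=9  xori  r1, r1, 5        | r0=0 r1=5 r2=3 r3=0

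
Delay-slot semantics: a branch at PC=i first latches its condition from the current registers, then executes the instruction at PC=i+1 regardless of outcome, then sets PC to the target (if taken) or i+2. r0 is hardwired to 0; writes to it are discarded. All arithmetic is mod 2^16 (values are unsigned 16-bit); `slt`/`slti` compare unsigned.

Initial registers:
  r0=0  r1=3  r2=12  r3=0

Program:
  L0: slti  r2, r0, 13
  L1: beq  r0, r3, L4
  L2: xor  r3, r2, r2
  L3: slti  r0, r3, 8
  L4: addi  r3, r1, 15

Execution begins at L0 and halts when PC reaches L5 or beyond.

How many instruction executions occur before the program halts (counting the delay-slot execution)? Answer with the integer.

[0] slti  r2, r0, 13  →  {r0:0, r1:3, r2:1, r3:0}
[1] beq  r0, r3, L4  →  {r0:0, r1:3, r2:1, r3:0}  ⟨branch taken⟩
[2] xor  r3, r2, r2  →  {r0:0, r1:3, r2:1, r3:0}
[4] addi  r3, r1, 15  →  {r0:0, r1:3, r2:1, r3:18}

4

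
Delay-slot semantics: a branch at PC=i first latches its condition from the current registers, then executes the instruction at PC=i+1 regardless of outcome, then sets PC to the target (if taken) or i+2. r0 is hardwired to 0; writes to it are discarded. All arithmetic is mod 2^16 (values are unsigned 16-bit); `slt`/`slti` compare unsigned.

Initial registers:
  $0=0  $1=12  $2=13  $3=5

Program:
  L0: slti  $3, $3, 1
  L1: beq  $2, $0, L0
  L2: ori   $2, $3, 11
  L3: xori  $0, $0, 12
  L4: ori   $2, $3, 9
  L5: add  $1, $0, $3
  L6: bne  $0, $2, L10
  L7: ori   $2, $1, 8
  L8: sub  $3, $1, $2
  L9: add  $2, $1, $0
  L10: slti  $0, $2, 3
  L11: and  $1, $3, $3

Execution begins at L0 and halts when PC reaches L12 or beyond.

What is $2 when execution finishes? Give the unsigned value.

8

PC=0  slti  $3, $3, 1        | $0=0 $1=12 $2=13 $3=0
PC=1  beq  $2, $0, L0        | $0=0 $1=12 $2=13 $3=0  [not taken]
PC=2  ori   $2, $3, 11       | $0=0 $1=12 $2=11 $3=0
PC=3  xori  $0, $0, 12       | $0=0 $1=12 $2=11 $3=0
PC=4  ori   $2, $3, 9        | $0=0 $1=12 $2=9 $3=0
PC=5  add  $1, $0, $3        | $0=0 $1=0 $2=9 $3=0
PC=6  bne  $0, $2, L10       | $0=0 $1=0 $2=9 $3=0  [TAKEN]
PC=7  ori   $2, $1, 8        | $0=0 $1=0 $2=8 $3=0
PC=10 slti  $0, $2, 3        | $0=0 $1=0 $2=8 $3=0
PC=11 and  $1, $3, $3        | $0=0 $1=0 $2=8 $3=0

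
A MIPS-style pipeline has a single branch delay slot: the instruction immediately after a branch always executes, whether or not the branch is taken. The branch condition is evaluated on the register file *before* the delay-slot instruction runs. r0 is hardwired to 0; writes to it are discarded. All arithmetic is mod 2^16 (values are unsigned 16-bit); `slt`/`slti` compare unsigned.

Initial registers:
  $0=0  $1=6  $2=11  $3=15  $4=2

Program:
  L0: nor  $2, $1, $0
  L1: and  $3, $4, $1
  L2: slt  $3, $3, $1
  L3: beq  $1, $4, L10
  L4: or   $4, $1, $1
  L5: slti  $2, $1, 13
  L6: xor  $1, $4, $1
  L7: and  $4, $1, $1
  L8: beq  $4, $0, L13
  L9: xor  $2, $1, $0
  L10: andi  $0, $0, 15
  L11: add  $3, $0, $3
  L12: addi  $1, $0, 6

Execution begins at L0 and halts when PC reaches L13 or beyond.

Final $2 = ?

0

PC=0  nor  $2, $1, $0        | $0=0 $1=6 $2=65529 $3=15 $4=2
PC=1  and  $3, $4, $1        | $0=0 $1=6 $2=65529 $3=2 $4=2
PC=2  slt  $3, $3, $1        | $0=0 $1=6 $2=65529 $3=1 $4=2
PC=3  beq  $1, $4, L10       | $0=0 $1=6 $2=65529 $3=1 $4=2  [not taken]
PC=4  or   $4, $1, $1        | $0=0 $1=6 $2=65529 $3=1 $4=6
PC=5  slti  $2, $1, 13       | $0=0 $1=6 $2=1 $3=1 $4=6
PC=6  xor  $1, $4, $1        | $0=0 $1=0 $2=1 $3=1 $4=6
PC=7  and  $4, $1, $1        | $0=0 $1=0 $2=1 $3=1 $4=0
PC=8  beq  $4, $0, L13       | $0=0 $1=0 $2=1 $3=1 $4=0  [TAKEN]
PC=9  xor  $2, $1, $0        | $0=0 $1=0 $2=0 $3=1 $4=0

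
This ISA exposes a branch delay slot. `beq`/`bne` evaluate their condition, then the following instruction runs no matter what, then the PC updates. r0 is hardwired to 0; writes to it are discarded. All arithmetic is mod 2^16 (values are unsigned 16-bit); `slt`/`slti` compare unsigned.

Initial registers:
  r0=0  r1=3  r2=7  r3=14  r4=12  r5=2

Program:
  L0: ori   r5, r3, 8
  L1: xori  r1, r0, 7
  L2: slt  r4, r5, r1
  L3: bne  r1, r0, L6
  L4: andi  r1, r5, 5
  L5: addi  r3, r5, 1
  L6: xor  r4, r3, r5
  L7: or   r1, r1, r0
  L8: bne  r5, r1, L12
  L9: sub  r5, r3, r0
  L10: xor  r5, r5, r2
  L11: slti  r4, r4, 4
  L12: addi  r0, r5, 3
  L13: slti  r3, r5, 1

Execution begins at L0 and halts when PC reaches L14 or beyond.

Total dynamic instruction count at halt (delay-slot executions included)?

11

[0] ori   r5, r3, 8  →  {r0:0, r1:3, r2:7, r3:14, r4:12, r5:14}
[1] xori  r1, r0, 7  →  {r0:0, r1:7, r2:7, r3:14, r4:12, r5:14}
[2] slt  r4, r5, r1  →  {r0:0, r1:7, r2:7, r3:14, r4:0, r5:14}
[3] bne  r1, r0, L6  →  {r0:0, r1:7, r2:7, r3:14, r4:0, r5:14}  ⟨branch taken⟩
[4] andi  r1, r5, 5  →  {r0:0, r1:4, r2:7, r3:14, r4:0, r5:14}
[6] xor  r4, r3, r5  →  {r0:0, r1:4, r2:7, r3:14, r4:0, r5:14}
[7] or   r1, r1, r0  →  {r0:0, r1:4, r2:7, r3:14, r4:0, r5:14}
[8] bne  r5, r1, L12  →  {r0:0, r1:4, r2:7, r3:14, r4:0, r5:14}  ⟨branch taken⟩
[9] sub  r5, r3, r0  →  {r0:0, r1:4, r2:7, r3:14, r4:0, r5:14}
[12] addi  r0, r5, 3  →  {r0:0, r1:4, r2:7, r3:14, r4:0, r5:14}
[13] slti  r3, r5, 1  →  {r0:0, r1:4, r2:7, r3:0, r4:0, r5:14}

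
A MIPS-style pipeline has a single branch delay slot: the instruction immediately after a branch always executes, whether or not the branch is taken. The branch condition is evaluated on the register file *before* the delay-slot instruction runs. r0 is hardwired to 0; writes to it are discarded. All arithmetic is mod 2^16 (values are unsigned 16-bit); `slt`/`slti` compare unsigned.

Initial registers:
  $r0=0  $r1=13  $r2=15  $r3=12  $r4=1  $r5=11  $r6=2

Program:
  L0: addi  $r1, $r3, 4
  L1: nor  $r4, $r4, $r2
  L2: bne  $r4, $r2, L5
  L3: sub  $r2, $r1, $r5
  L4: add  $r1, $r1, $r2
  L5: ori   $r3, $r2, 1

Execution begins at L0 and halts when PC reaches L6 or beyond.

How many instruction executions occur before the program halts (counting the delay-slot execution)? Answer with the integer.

PC=0  addi  $r1, $r3, 4      | $r0=0 $r1=16 $r2=15 $r3=12 $r4=1 $r5=11 $r6=2
PC=1  nor  $r4, $r4, $r2     | $r0=0 $r1=16 $r2=15 $r3=12 $r4=65520 $r5=11 $r6=2
PC=2  bne  $r4, $r2, L5      | $r0=0 $r1=16 $r2=15 $r3=12 $r4=65520 $r5=11 $r6=2  [TAKEN]
PC=3  sub  $r2, $r1, $r5     | $r0=0 $r1=16 $r2=5 $r3=12 $r4=65520 $r5=11 $r6=2
PC=5  ori   $r3, $r2, 1      | $r0=0 $r1=16 $r2=5 $r3=5 $r4=65520 $r5=11 $r6=2

5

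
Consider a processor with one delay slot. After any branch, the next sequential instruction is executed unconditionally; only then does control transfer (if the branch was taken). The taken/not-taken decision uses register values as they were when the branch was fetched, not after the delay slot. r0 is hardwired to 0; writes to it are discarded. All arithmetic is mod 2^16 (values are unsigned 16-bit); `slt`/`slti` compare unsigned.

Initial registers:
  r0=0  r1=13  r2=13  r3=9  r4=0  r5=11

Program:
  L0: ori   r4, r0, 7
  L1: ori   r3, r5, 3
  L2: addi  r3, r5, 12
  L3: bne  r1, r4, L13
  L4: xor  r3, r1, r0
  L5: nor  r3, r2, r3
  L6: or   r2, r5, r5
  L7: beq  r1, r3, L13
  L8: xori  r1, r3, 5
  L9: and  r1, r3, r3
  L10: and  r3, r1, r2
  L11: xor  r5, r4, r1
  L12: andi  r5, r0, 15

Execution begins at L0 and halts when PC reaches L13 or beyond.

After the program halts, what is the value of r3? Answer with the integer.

#0 ori   r4, r0, 7 ; 0/13/13/9/7/11
#1 ori   r3, r5, 3 ; 0/13/13/11/7/11
#2 addi  r3, r5, 12 ; 0/13/13/23/7/11
#3 bne  r1, r4, L13 ; 0/13/13/23/7/11 ; →target
#4 xor  r3, r1, r0 ; 0/13/13/13/7/11

13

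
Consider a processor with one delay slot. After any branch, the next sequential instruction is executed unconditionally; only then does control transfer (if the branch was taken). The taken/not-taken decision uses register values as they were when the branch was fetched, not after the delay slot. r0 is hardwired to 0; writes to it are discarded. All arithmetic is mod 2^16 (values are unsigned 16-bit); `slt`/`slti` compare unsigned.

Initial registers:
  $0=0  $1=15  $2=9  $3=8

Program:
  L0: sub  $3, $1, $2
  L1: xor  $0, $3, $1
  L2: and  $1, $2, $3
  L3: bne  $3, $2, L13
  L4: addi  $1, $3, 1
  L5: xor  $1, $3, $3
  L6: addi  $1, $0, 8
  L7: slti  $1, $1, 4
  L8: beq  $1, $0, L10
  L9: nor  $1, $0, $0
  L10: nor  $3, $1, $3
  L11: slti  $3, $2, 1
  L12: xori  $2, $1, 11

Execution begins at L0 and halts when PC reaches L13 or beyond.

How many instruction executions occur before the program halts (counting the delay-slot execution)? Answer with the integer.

  step pc=0: sub  $3, $1, $2  regs=(0,15,9,6)
  step pc=1: xor  $0, $3, $1  regs=(0,15,9,6)
  step pc=2: and  $1, $2, $3  regs=(0,0,9,6)
  step pc=3: bne  $3, $2, L13  cond=T  regs=(0,0,9,6)
  step pc=4: addi  $1, $3, 1  regs=(0,7,9,6)

5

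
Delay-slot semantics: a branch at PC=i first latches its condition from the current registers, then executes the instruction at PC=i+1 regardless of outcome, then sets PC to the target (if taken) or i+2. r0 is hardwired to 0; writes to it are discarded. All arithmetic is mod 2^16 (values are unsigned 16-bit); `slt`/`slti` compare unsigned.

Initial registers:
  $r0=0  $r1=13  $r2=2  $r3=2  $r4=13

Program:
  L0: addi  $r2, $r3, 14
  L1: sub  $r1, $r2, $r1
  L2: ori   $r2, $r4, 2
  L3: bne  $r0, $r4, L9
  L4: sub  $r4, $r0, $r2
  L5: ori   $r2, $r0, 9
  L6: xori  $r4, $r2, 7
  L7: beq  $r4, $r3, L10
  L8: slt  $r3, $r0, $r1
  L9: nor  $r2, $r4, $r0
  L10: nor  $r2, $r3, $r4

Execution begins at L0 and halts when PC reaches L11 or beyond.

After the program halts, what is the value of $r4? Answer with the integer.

PC=0  addi  $r2, $r3, 14     | $r0=0 $r1=13 $r2=16 $r3=2 $r4=13
PC=1  sub  $r1, $r2, $r1     | $r0=0 $r1=3 $r2=16 $r3=2 $r4=13
PC=2  ori   $r2, $r4, 2      | $r0=0 $r1=3 $r2=15 $r3=2 $r4=13
PC=3  bne  $r0, $r4, L9      | $r0=0 $r1=3 $r2=15 $r3=2 $r4=13  [TAKEN]
PC=4  sub  $r4, $r0, $r2     | $r0=0 $r1=3 $r2=15 $r3=2 $r4=65521
PC=9  nor  $r2, $r4, $r0     | $r0=0 $r1=3 $r2=14 $r3=2 $r4=65521
PC=10 nor  $r2, $r3, $r4     | $r0=0 $r1=3 $r2=12 $r3=2 $r4=65521

65521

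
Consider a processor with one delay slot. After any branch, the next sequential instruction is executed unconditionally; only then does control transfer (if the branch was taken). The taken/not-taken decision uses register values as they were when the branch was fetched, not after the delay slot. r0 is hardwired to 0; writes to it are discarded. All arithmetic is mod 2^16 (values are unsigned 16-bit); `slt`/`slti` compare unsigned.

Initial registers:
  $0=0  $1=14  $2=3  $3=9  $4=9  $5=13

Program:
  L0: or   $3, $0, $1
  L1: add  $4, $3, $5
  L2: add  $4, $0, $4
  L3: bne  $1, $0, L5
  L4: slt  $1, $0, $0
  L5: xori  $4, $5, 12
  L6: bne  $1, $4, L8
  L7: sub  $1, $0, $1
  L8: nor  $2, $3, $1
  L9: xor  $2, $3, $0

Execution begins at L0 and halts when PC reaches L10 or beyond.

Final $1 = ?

PC=0  or   $3, $0, $1        | $0=0 $1=14 $2=3 $3=14 $4=9 $5=13
PC=1  add  $4, $3, $5        | $0=0 $1=14 $2=3 $3=14 $4=27 $5=13
PC=2  add  $4, $0, $4        | $0=0 $1=14 $2=3 $3=14 $4=27 $5=13
PC=3  bne  $1, $0, L5        | $0=0 $1=14 $2=3 $3=14 $4=27 $5=13  [TAKEN]
PC=4  slt  $1, $0, $0        | $0=0 $1=0 $2=3 $3=14 $4=27 $5=13
PC=5  xori  $4, $5, 12       | $0=0 $1=0 $2=3 $3=14 $4=1 $5=13
PC=6  bne  $1, $4, L8        | $0=0 $1=0 $2=3 $3=14 $4=1 $5=13  [TAKEN]
PC=7  sub  $1, $0, $1        | $0=0 $1=0 $2=3 $3=14 $4=1 $5=13
PC=8  nor  $2, $3, $1        | $0=0 $1=0 $2=65521 $3=14 $4=1 $5=13
PC=9  xor  $2, $3, $0        | $0=0 $1=0 $2=14 $3=14 $4=1 $5=13

0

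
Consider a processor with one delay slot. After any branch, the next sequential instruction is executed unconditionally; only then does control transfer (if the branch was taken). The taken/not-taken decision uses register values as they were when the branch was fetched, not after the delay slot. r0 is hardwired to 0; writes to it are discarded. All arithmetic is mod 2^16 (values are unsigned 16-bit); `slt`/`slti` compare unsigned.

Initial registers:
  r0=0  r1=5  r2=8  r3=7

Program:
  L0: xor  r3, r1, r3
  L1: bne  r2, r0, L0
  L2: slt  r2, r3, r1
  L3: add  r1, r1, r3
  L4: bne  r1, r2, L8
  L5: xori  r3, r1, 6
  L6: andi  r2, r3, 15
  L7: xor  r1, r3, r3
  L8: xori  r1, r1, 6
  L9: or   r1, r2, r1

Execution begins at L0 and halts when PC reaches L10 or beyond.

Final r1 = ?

#0 xor  r3, r1, r3 ; 0/5/8/2
#1 bne  r2, r0, L0 ; 0/5/8/2 ; →target
#2 slt  r2, r3, r1 ; 0/5/1/2
#0 xor  r3, r1, r3 ; 0/5/1/7
#1 bne  r2, r0, L0 ; 0/5/1/7 ; →target
#2 slt  r2, r3, r1 ; 0/5/0/7
#0 xor  r3, r1, r3 ; 0/5/0/2
#1 bne  r2, r0, L0 ; 0/5/0/2 ; →fallthru
#2 slt  r2, r3, r1 ; 0/5/1/2
#3 add  r1, r1, r3 ; 0/7/1/2
#4 bne  r1, r2, L8 ; 0/7/1/2 ; →target
#5 xori  r3, r1, 6 ; 0/7/1/1
#8 xori  r1, r1, 6 ; 0/1/1/1
#9 or   r1, r2, r1 ; 0/1/1/1

1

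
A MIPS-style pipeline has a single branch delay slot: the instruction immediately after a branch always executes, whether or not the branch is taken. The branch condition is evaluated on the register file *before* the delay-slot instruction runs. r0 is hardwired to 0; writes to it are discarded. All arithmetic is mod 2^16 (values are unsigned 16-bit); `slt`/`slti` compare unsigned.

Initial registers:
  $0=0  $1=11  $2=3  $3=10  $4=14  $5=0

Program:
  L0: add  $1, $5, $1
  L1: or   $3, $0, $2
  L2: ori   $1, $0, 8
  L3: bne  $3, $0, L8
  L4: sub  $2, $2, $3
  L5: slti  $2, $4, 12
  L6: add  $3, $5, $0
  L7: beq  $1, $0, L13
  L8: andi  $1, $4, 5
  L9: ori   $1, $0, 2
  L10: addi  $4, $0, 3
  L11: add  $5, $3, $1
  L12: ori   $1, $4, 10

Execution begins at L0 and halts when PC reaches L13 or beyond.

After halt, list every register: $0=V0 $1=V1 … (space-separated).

$0=0 $1=11 $2=0 $3=3 $4=3 $5=5

[0] add  $1, $5, $1  →  {$0:0, $1:11, $2:3, $3:10, $4:14, $5:0}
[1] or   $3, $0, $2  →  {$0:0, $1:11, $2:3, $3:3, $4:14, $5:0}
[2] ori   $1, $0, 8  →  {$0:0, $1:8, $2:3, $3:3, $4:14, $5:0}
[3] bne  $3, $0, L8  →  {$0:0, $1:8, $2:3, $3:3, $4:14, $5:0}  ⟨branch taken⟩
[4] sub  $2, $2, $3  →  {$0:0, $1:8, $2:0, $3:3, $4:14, $5:0}
[8] andi  $1, $4, 5  →  {$0:0, $1:4, $2:0, $3:3, $4:14, $5:0}
[9] ori   $1, $0, 2  →  {$0:0, $1:2, $2:0, $3:3, $4:14, $5:0}
[10] addi  $4, $0, 3  →  {$0:0, $1:2, $2:0, $3:3, $4:3, $5:0}
[11] add  $5, $3, $1  →  {$0:0, $1:2, $2:0, $3:3, $4:3, $5:5}
[12] ori   $1, $4, 10  →  {$0:0, $1:11, $2:0, $3:3, $4:3, $5:5}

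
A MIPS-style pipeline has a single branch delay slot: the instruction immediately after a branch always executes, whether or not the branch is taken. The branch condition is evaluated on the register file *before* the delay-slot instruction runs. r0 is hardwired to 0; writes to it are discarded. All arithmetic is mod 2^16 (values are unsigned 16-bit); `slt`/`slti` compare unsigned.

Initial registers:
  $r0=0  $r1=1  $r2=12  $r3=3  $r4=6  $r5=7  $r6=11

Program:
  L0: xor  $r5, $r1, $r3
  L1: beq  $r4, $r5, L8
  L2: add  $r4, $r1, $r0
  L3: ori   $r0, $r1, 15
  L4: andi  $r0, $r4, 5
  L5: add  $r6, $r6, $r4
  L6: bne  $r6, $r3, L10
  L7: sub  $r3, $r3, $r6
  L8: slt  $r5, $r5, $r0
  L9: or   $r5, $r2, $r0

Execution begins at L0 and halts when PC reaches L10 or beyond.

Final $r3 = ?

PC=0  xor  $r5, $r1, $r3     | $r0=0 $r1=1 $r2=12 $r3=3 $r4=6 $r5=2 $r6=11
PC=1  beq  $r4, $r5, L8      | $r0=0 $r1=1 $r2=12 $r3=3 $r4=6 $r5=2 $r6=11  [not taken]
PC=2  add  $r4, $r1, $r0     | $r0=0 $r1=1 $r2=12 $r3=3 $r4=1 $r5=2 $r6=11
PC=3  ori   $r0, $r1, 15     | $r0=0 $r1=1 $r2=12 $r3=3 $r4=1 $r5=2 $r6=11
PC=4  andi  $r0, $r4, 5      | $r0=0 $r1=1 $r2=12 $r3=3 $r4=1 $r5=2 $r6=11
PC=5  add  $r6, $r6, $r4     | $r0=0 $r1=1 $r2=12 $r3=3 $r4=1 $r5=2 $r6=12
PC=6  bne  $r6, $r3, L10     | $r0=0 $r1=1 $r2=12 $r3=3 $r4=1 $r5=2 $r6=12  [TAKEN]
PC=7  sub  $r3, $r3, $r6     | $r0=0 $r1=1 $r2=12 $r3=65527 $r4=1 $r5=2 $r6=12

65527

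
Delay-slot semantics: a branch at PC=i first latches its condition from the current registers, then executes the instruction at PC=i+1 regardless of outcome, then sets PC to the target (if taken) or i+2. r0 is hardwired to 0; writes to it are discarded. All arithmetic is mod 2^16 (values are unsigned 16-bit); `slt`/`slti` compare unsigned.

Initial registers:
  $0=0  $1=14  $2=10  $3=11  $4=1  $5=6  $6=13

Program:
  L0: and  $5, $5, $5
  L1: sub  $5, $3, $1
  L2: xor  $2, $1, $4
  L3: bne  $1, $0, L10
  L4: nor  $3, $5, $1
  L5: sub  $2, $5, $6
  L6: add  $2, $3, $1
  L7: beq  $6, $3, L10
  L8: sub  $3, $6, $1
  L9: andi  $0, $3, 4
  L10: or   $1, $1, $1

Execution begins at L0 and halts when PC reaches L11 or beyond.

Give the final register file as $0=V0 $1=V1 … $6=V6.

$0=0 $1=14 $2=15 $3=0 $4=1 $5=65533 $6=13

[0] and  $5, $5, $5  →  {$0:0, $1:14, $2:10, $3:11, $4:1, $5:6, $6:13}
[1] sub  $5, $3, $1  →  {$0:0, $1:14, $2:10, $3:11, $4:1, $5:65533, $6:13}
[2] xor  $2, $1, $4  →  {$0:0, $1:14, $2:15, $3:11, $4:1, $5:65533, $6:13}
[3] bne  $1, $0, L10  →  {$0:0, $1:14, $2:15, $3:11, $4:1, $5:65533, $6:13}  ⟨branch taken⟩
[4] nor  $3, $5, $1  →  {$0:0, $1:14, $2:15, $3:0, $4:1, $5:65533, $6:13}
[10] or   $1, $1, $1  →  {$0:0, $1:14, $2:15, $3:0, $4:1, $5:65533, $6:13}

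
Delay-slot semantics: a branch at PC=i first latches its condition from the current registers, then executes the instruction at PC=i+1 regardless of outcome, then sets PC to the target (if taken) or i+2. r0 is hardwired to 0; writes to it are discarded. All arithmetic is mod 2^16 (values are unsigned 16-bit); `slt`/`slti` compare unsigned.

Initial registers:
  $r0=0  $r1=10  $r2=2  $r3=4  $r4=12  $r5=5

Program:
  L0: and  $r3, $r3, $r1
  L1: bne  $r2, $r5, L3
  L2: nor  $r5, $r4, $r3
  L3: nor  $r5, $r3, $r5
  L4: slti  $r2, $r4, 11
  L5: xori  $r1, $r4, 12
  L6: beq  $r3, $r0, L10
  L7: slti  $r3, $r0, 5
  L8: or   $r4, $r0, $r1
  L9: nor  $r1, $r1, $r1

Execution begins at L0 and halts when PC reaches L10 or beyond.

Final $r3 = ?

1

PC=0  and  $r3, $r3, $r1     | $r0=0 $r1=10 $r2=2 $r3=0 $r4=12 $r5=5
PC=1  bne  $r2, $r5, L3      | $r0=0 $r1=10 $r2=2 $r3=0 $r4=12 $r5=5  [TAKEN]
PC=2  nor  $r5, $r4, $r3     | $r0=0 $r1=10 $r2=2 $r3=0 $r4=12 $r5=65523
PC=3  nor  $r5, $r3, $r5     | $r0=0 $r1=10 $r2=2 $r3=0 $r4=12 $r5=12
PC=4  slti  $r2, $r4, 11     | $r0=0 $r1=10 $r2=0 $r3=0 $r4=12 $r5=12
PC=5  xori  $r1, $r4, 12     | $r0=0 $r1=0 $r2=0 $r3=0 $r4=12 $r5=12
PC=6  beq  $r3, $r0, L10     | $r0=0 $r1=0 $r2=0 $r3=0 $r4=12 $r5=12  [TAKEN]
PC=7  slti  $r3, $r0, 5      | $r0=0 $r1=0 $r2=0 $r3=1 $r4=12 $r5=12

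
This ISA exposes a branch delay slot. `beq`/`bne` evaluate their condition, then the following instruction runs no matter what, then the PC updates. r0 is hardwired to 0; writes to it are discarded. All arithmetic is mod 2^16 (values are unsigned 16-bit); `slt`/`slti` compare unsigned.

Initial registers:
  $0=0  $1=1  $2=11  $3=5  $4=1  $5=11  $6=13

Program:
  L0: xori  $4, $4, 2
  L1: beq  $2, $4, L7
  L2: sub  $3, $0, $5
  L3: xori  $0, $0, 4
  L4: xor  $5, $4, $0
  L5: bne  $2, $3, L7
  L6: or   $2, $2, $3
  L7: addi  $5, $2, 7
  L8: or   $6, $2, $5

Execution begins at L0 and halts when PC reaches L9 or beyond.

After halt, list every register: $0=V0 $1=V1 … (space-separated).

[0] xori  $4, $4, 2  →  {$0:0, $1:1, $2:11, $3:5, $4:3, $5:11, $6:13}
[1] beq  $2, $4, L7  →  {$0:0, $1:1, $2:11, $3:5, $4:3, $5:11, $6:13}  ⟨branch fallthrough⟩
[2] sub  $3, $0, $5  →  {$0:0, $1:1, $2:11, $3:65525, $4:3, $5:11, $6:13}
[3] xori  $0, $0, 4  →  {$0:0, $1:1, $2:11, $3:65525, $4:3, $5:11, $6:13}
[4] xor  $5, $4, $0  →  {$0:0, $1:1, $2:11, $3:65525, $4:3, $5:3, $6:13}
[5] bne  $2, $3, L7  →  {$0:0, $1:1, $2:11, $3:65525, $4:3, $5:3, $6:13}  ⟨branch taken⟩
[6] or   $2, $2, $3  →  {$0:0, $1:1, $2:65535, $3:65525, $4:3, $5:3, $6:13}
[7] addi  $5, $2, 7  →  {$0:0, $1:1, $2:65535, $3:65525, $4:3, $5:6, $6:13}
[8] or   $6, $2, $5  →  {$0:0, $1:1, $2:65535, $3:65525, $4:3, $5:6, $6:65535}

$0=0 $1=1 $2=65535 $3=65525 $4=3 $5=6 $6=65535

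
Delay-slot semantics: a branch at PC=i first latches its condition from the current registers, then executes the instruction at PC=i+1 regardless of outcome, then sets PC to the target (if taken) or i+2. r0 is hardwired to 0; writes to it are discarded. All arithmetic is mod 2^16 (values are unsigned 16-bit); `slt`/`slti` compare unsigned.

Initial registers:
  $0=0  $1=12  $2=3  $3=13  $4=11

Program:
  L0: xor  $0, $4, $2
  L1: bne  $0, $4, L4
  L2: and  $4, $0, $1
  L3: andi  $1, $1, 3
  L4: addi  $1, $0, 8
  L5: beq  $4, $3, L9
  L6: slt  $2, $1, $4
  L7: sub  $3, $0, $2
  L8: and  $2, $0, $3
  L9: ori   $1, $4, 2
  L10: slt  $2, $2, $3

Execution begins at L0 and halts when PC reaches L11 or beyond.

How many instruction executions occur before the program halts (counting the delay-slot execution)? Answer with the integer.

10

[0] xor  $0, $4, $2  →  {$0:0, $1:12, $2:3, $3:13, $4:11}
[1] bne  $0, $4, L4  →  {$0:0, $1:12, $2:3, $3:13, $4:11}  ⟨branch taken⟩
[2] and  $4, $0, $1  →  {$0:0, $1:12, $2:3, $3:13, $4:0}
[4] addi  $1, $0, 8  →  {$0:0, $1:8, $2:3, $3:13, $4:0}
[5] beq  $4, $3, L9  →  {$0:0, $1:8, $2:3, $3:13, $4:0}  ⟨branch fallthrough⟩
[6] slt  $2, $1, $4  →  {$0:0, $1:8, $2:0, $3:13, $4:0}
[7] sub  $3, $0, $2  →  {$0:0, $1:8, $2:0, $3:0, $4:0}
[8] and  $2, $0, $3  →  {$0:0, $1:8, $2:0, $3:0, $4:0}
[9] ori   $1, $4, 2  →  {$0:0, $1:2, $2:0, $3:0, $4:0}
[10] slt  $2, $2, $3  →  {$0:0, $1:2, $2:0, $3:0, $4:0}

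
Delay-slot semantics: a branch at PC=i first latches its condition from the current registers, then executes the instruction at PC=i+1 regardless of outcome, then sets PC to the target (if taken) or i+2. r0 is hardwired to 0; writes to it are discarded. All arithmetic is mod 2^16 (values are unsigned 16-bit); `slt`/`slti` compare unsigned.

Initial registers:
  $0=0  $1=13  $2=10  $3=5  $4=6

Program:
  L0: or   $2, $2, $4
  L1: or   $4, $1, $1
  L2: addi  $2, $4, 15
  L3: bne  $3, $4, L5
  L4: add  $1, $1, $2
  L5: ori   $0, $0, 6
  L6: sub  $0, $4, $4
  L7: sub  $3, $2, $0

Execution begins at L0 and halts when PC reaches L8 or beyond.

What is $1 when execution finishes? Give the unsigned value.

  step pc=0: or   $2, $2, $4  regs=(0,13,14,5,6)
  step pc=1: or   $4, $1, $1  regs=(0,13,14,5,13)
  step pc=2: addi  $2, $4, 15  regs=(0,13,28,5,13)
  step pc=3: bne  $3, $4, L5  cond=T  regs=(0,13,28,5,13)
  step pc=4: add  $1, $1, $2  regs=(0,41,28,5,13)
  step pc=5: ori   $0, $0, 6  regs=(0,41,28,5,13)
  step pc=6: sub  $0, $4, $4  regs=(0,41,28,5,13)
  step pc=7: sub  $3, $2, $0  regs=(0,41,28,28,13)

41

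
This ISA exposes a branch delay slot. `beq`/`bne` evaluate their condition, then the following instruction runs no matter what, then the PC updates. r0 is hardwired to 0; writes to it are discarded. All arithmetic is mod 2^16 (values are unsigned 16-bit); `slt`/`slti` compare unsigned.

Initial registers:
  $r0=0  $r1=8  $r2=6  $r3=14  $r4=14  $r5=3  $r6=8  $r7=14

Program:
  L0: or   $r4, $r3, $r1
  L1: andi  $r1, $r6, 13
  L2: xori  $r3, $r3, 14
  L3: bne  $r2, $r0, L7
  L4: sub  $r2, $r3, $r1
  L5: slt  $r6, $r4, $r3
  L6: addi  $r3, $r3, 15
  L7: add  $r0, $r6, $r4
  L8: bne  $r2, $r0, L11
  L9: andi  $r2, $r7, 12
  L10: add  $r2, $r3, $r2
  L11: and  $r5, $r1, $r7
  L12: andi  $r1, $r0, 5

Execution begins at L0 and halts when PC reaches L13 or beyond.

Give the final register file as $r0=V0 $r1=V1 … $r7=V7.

#0 or   $r4, $r3, $r1 ; 0/8/6/14/14/3/8/14
#1 andi  $r1, $r6, 13 ; 0/8/6/14/14/3/8/14
#2 xori  $r3, $r3, 14 ; 0/8/6/0/14/3/8/14
#3 bne  $r2, $r0, L7 ; 0/8/6/0/14/3/8/14 ; →target
#4 sub  $r2, $r3, $r1 ; 0/8/65528/0/14/3/8/14
#7 add  $r0, $r6, $r4 ; 0/8/65528/0/14/3/8/14
#8 bne  $r2, $r0, L11 ; 0/8/65528/0/14/3/8/14 ; →target
#9 andi  $r2, $r7, 12 ; 0/8/12/0/14/3/8/14
#11 and  $r5, $r1, $r7 ; 0/8/12/0/14/8/8/14
#12 andi  $r1, $r0, 5 ; 0/0/12/0/14/8/8/14

$r0=0 $r1=0 $r2=12 $r3=0 $r4=14 $r5=8 $r6=8 $r7=14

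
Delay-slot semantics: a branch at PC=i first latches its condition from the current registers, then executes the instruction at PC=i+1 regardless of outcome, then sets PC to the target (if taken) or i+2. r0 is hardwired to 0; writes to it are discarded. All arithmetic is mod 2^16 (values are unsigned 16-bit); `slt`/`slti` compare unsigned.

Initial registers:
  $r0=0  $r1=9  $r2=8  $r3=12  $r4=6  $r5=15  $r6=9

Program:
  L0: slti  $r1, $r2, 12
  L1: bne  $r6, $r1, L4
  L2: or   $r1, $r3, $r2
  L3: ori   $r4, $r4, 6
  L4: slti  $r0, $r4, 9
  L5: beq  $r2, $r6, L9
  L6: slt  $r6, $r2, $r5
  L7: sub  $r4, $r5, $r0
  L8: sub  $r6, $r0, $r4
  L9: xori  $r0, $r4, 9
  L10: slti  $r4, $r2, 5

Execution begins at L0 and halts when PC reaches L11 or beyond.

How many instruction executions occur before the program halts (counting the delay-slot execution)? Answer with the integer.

10

#0 slti  $r1, $r2, 12 ; 0/1/8/12/6/15/9
#1 bne  $r6, $r1, L4 ; 0/1/8/12/6/15/9 ; →target
#2 or   $r1, $r3, $r2 ; 0/12/8/12/6/15/9
#4 slti  $r0, $r4, 9 ; 0/12/8/12/6/15/9
#5 beq  $r2, $r6, L9 ; 0/12/8/12/6/15/9 ; →fallthru
#6 slt  $r6, $r2, $r5 ; 0/12/8/12/6/15/1
#7 sub  $r4, $r5, $r0 ; 0/12/8/12/15/15/1
#8 sub  $r6, $r0, $r4 ; 0/12/8/12/15/15/65521
#9 xori  $r0, $r4, 9 ; 0/12/8/12/15/15/65521
#10 slti  $r4, $r2, 5 ; 0/12/8/12/0/15/65521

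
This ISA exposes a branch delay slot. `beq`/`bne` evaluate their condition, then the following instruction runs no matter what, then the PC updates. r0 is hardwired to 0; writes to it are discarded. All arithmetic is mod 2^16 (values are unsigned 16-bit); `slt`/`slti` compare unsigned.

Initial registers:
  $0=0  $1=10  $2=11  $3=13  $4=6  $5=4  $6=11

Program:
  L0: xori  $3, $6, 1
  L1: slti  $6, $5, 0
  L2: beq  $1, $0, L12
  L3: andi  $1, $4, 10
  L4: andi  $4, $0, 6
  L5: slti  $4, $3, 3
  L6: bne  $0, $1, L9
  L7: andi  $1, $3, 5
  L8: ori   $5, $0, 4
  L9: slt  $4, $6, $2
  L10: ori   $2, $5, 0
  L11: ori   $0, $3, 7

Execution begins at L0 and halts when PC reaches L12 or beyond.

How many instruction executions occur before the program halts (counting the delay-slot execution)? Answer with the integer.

11

  step pc=0: xori  $3, $6, 1  regs=(0,10,11,10,6,4,11)
  step pc=1: slti  $6, $5, 0  regs=(0,10,11,10,6,4,0)
  step pc=2: beq  $1, $0, L12  cond=F  regs=(0,10,11,10,6,4,0)
  step pc=3: andi  $1, $4, 10  regs=(0,2,11,10,6,4,0)
  step pc=4: andi  $4, $0, 6  regs=(0,2,11,10,0,4,0)
  step pc=5: slti  $4, $3, 3  regs=(0,2,11,10,0,4,0)
  step pc=6: bne  $0, $1, L9  cond=T  regs=(0,2,11,10,0,4,0)
  step pc=7: andi  $1, $3, 5  regs=(0,0,11,10,0,4,0)
  step pc=9: slt  $4, $6, $2  regs=(0,0,11,10,1,4,0)
  step pc=10: ori   $2, $5, 0  regs=(0,0,4,10,1,4,0)
  step pc=11: ori   $0, $3, 7  regs=(0,0,4,10,1,4,0)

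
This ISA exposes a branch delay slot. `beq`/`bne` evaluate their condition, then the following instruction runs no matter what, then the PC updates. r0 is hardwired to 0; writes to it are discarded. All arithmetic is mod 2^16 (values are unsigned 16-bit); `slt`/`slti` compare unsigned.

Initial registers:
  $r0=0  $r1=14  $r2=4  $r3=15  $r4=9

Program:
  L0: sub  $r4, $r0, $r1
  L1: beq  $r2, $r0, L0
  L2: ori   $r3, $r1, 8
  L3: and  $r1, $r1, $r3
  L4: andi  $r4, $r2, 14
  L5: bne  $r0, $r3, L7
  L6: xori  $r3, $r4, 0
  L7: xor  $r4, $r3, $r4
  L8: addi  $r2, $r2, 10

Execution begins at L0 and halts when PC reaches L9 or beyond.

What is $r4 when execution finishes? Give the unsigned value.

PC=0  sub  $r4, $r0, $r1     | $r0=0 $r1=14 $r2=4 $r3=15 $r4=65522
PC=1  beq  $r2, $r0, L0      | $r0=0 $r1=14 $r2=4 $r3=15 $r4=65522  [not taken]
PC=2  ori   $r3, $r1, 8      | $r0=0 $r1=14 $r2=4 $r3=14 $r4=65522
PC=3  and  $r1, $r1, $r3     | $r0=0 $r1=14 $r2=4 $r3=14 $r4=65522
PC=4  andi  $r4, $r2, 14     | $r0=0 $r1=14 $r2=4 $r3=14 $r4=4
PC=5  bne  $r0, $r3, L7      | $r0=0 $r1=14 $r2=4 $r3=14 $r4=4  [TAKEN]
PC=6  xori  $r3, $r4, 0      | $r0=0 $r1=14 $r2=4 $r3=4 $r4=4
PC=7  xor  $r4, $r3, $r4     | $r0=0 $r1=14 $r2=4 $r3=4 $r4=0
PC=8  addi  $r2, $r2, 10     | $r0=0 $r1=14 $r2=14 $r3=4 $r4=0

0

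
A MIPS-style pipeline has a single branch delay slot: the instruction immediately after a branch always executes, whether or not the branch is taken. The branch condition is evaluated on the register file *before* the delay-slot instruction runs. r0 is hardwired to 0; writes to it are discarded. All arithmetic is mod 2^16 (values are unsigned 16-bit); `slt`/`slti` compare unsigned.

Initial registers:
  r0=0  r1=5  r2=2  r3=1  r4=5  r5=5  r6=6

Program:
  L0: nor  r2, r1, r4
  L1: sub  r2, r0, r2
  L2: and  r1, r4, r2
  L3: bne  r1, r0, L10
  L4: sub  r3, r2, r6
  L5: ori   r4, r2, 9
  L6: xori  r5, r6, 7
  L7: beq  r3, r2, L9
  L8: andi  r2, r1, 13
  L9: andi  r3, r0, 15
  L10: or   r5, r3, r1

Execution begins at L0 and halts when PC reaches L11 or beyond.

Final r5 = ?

4

PC=0  nor  r2, r1, r4        | r0=0 r1=5 r2=65530 r3=1 r4=5 r5=5 r6=6
PC=1  sub  r2, r0, r2        | r0=0 r1=5 r2=6 r3=1 r4=5 r5=5 r6=6
PC=2  and  r1, r4, r2        | r0=0 r1=4 r2=6 r3=1 r4=5 r5=5 r6=6
PC=3  bne  r1, r0, L10       | r0=0 r1=4 r2=6 r3=1 r4=5 r5=5 r6=6  [TAKEN]
PC=4  sub  r3, r2, r6        | r0=0 r1=4 r2=6 r3=0 r4=5 r5=5 r6=6
PC=10 or   r5, r3, r1        | r0=0 r1=4 r2=6 r3=0 r4=5 r5=4 r6=6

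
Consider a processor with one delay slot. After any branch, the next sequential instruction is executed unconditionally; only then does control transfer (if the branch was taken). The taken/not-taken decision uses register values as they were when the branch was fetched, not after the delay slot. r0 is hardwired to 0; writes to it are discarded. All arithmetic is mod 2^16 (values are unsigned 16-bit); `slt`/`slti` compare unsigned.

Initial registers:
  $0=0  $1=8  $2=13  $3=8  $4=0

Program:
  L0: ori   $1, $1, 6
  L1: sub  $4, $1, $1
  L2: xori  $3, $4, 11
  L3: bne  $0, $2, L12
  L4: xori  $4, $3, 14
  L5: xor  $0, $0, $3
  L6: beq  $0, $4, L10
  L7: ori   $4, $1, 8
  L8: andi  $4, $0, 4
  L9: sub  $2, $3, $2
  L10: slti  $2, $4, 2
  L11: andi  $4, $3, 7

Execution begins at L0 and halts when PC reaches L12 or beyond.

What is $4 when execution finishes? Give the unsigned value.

5

  step pc=0: ori   $1, $1, 6  regs=(0,14,13,8,0)
  step pc=1: sub  $4, $1, $1  regs=(0,14,13,8,0)
  step pc=2: xori  $3, $4, 11  regs=(0,14,13,11,0)
  step pc=3: bne  $0, $2, L12  cond=T  regs=(0,14,13,11,0)
  step pc=4: xori  $4, $3, 14  regs=(0,14,13,11,5)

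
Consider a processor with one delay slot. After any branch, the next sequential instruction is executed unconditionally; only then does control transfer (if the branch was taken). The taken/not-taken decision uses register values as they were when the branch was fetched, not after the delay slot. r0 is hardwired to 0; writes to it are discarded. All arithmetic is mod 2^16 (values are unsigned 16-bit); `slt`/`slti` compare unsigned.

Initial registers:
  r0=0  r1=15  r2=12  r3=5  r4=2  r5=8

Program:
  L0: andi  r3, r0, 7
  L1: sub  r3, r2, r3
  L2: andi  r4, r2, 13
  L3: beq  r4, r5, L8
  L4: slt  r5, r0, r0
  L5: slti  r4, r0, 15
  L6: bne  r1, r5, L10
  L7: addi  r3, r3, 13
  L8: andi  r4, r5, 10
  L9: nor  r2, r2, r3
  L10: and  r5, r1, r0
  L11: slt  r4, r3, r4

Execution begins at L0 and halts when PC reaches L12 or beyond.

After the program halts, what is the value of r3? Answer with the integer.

  step pc=0: andi  r3, r0, 7  regs=(0,15,12,0,2,8)
  step pc=1: sub  r3, r2, r3  regs=(0,15,12,12,2,8)
  step pc=2: andi  r4, r2, 13  regs=(0,15,12,12,12,8)
  step pc=3: beq  r4, r5, L8  cond=F  regs=(0,15,12,12,12,8)
  step pc=4: slt  r5, r0, r0  regs=(0,15,12,12,12,0)
  step pc=5: slti  r4, r0, 15  regs=(0,15,12,12,1,0)
  step pc=6: bne  r1, r5, L10  cond=T  regs=(0,15,12,12,1,0)
  step pc=7: addi  r3, r3, 13  regs=(0,15,12,25,1,0)
  step pc=10: and  r5, r1, r0  regs=(0,15,12,25,1,0)
  step pc=11: slt  r4, r3, r4  regs=(0,15,12,25,0,0)

25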